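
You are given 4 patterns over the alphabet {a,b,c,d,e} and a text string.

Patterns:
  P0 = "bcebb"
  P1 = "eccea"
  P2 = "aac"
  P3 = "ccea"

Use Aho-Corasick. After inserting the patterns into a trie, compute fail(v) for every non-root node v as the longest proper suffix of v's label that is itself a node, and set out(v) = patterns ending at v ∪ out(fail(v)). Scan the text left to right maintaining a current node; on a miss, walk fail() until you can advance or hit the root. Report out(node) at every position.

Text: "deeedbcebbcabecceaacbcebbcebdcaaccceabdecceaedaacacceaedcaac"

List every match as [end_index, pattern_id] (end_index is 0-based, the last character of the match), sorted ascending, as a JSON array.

Build:
Trie nodes:
  0='ε' goto a→11 b→1 c→14 e→6
  1='b' goto c→2
  2='bc' goto e→3
  3='bce' goto b→4
  4='bceb' goto b→5
  5='bcebb' goto ·  ←P0
  6='e' goto c→7
  7='ec' goto c→8
  8='ecc' goto e→9
  9='ecce' goto a→10
  10='eccea' goto ·  ←P1
  11='a' goto a→12
  12='aa' goto c→13
  13='aac' goto ·  ←P2
  14='c' goto c→15
  15='cc' goto e→16
  16='cce' goto a→17
  17='ccea' goto ·  ←P3

Failure links (BFS by depth):
  n1('b'): parent n0 fail=0; on 'b' 0 → fail=0;  out ∅∪∅=∅
  n6('e'): parent n0 fail=0; on 'e' 0 → fail=0;  out ∅∪∅=∅
  n11('a'): parent n0 fail=0; on 'a' 0 → fail=0;  out ∅∪∅=∅
  n14('c'): parent n0 fail=0; on 'c' 0 → fail=0;  out ∅∪∅=∅
  n2('bc'): parent n1 fail=0; on 'c' 0 → fail=14;  out ∅∪∅=∅
  n7('ec'): parent n6 fail=0; on 'c' 0 → fail=14;  out ∅∪∅=∅
  n12('aa'): parent n11 fail=0; on 'a' 0 → fail=11;  out ∅∪∅=∅
  n15('cc'): parent n14 fail=0; on 'c' 0 → fail=14;  out ∅∪∅=∅
  n3('bce'): parent n2 fail=14; on 'e' 14→0 → fail=6;  out ∅∪∅=∅
  n8('ecc'): parent n7 fail=14; on 'c' 14 → fail=15;  out ∅∪∅=∅
  n13('aac'): parent n12 fail=11; on 'c' 11→0 → fail=14;  out {2}∪∅={2}
  n16('cce'): parent n15 fail=14; on 'e' 14→0 → fail=6;  out ∅∪∅=∅
  n4('bceb'): parent n3 fail=6; on 'b' 6→0 → fail=1;  out ∅∪∅=∅
  n9('ecce'): parent n8 fail=15; on 'e' 15 → fail=16;  out ∅∪∅=∅
  n17('ccea'): parent n16 fail=6; on 'a' 6→0 → fail=11;  out {3}∪∅={3}
  n5('bcebb'): parent n4 fail=1; on 'b' 1→0 → fail=1;  out {0}∪∅={0}
  n10('eccea'): parent n9 fail=16; on 'a' 16 → fail=17;  out {1}∪{3}={1,3}

Scan:
pos 0 'd': at 0
pos 1 'e': at 6
pos 2 'e': at 6 ·f
pos 3 'e': at 6 ·f
pos 4 'd': at 0 ·f
pos 5 'b': at 1
pos 6 'c': at 2
pos 7 'e': at 3
pos 8 'b': at 4
pos 9 'b': at 5  → match P0@[5:9]
pos 10 'c': at 2 ·f
pos 11 'a': at 11 ·f
pos 12 'b': at 1 ·f
pos 13 'e': at 6 ·f
pos 14 'c': at 7
pos 15 'c': at 8
pos 16 'e': at 9
pos 17 'a': at 10  → match P1@[13:17],P3@[14:17]
pos 18 'a': at 12 ·f
pos 19 'c': at 13  → match P2@[17:19]
pos 20 'b': at 1 ·f
pos 21 'c': at 2
pos 22 'e': at 3
pos 23 'b': at 4
pos 24 'b': at 5  → match P0@[20:24]
pos 25 'c': at 2 ·f
pos 26 'e': at 3
pos 27 'b': at 4
pos 28 'd': at 0 ·f
pos 29 'c': at 14
pos 30 'a': at 11 ·f
pos 31 'a': at 12
pos 32 'c': at 13  → match P2@[30:32]
pos 33 'c': at 15 ·f
pos 34 'c': at 15 ·f
pos 35 'e': at 16
pos 36 'a': at 17  → match P3@[33:36]
pos 37 'b': at 1 ·f
pos 38 'd': at 0 ·f
pos 39 'e': at 6
pos 40 'c': at 7
pos 41 'c': at 8
pos 42 'e': at 9
pos 43 'a': at 10  → match P1@[39:43],P3@[40:43]
pos 44 'e': at 6 ·f
pos 45 'd': at 0 ·f
pos 46 'a': at 11
pos 47 'a': at 12
pos 48 'c': at 13  → match P2@[46:48]
pos 49 'a': at 11 ·f
pos 50 'c': at 14 ·f
pos 51 'c': at 15
pos 52 'e': at 16
pos 53 'a': at 17  → match P3@[50:53]
pos 54 'e': at 6 ·f
pos 55 'd': at 0 ·f
pos 56 'c': at 14
pos 57 'a': at 11 ·f
pos 58 'a': at 12
pos 59 'c': at 13  → match P2@[57:59]

All matches (sorted): [[9,0],[17,1],[17,3],[19,2],[24,0],[32,2],[36,3],[43,1],[43,3],[48,2],[53,3],[59,2]]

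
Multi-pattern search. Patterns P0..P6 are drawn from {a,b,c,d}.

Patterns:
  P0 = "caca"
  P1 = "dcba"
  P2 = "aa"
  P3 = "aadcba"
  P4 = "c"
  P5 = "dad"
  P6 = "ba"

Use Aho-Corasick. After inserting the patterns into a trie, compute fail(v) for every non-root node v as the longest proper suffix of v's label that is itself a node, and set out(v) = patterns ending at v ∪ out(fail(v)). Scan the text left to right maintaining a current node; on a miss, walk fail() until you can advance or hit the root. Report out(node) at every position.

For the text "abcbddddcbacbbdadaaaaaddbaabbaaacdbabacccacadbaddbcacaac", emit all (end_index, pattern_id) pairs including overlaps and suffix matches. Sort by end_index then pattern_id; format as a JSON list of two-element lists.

Construct AC machine:
Trie nodes:
  n0 'ε': a→9 b→17 c→1 d→5
  n1 'c': a→2  ←P4
  n2 'ca': c→3
  n3 'cac': a→4
  n4 'caca': ·  ←P0
  n5 'd': a→15 c→6
  n6 'dc': b→7
  n7 'dcb': a→8
  n8 'dcba': ·  ←P1
  n9 'a': a→10
  n10 'aa': d→11  ←P2
  n11 'aad': c→12
  n12 'aadc': b→13
  n13 'aadcb': a→14
  n14 'aadcba': ·  ←P3
  n15 'da': d→16
  n16 'dad': ·  ←P5
  n17 'b': a→18
  n18 'ba': ·  ←P6

Failure links (BFS by depth):
  n1('c'): parent n0 fail=0; on 'c' 0 → fail=0;  out {4}∪∅={4}
  n5('d'): parent n0 fail=0; on 'd' 0 → fail=0;  out ∅∪∅=∅
  n9('a'): parent n0 fail=0; on 'a' 0 → fail=0;  out ∅∪∅=∅
  n17('b'): parent n0 fail=0; on 'b' 0 → fail=0;  out ∅∪∅=∅
  n2('ca'): parent n1 fail=0; on 'a' 0 → fail=9;  out ∅∪∅=∅
  n6('dc'): parent n5 fail=0; on 'c' 0 → fail=1;  out ∅∪{4}={4}
  n10('aa'): parent n9 fail=0; on 'a' 0 → fail=9;  out {2}∪∅={2}
  n15('da'): parent n5 fail=0; on 'a' 0 → fail=9;  out ∅∪∅=∅
  n18('ba'): parent n17 fail=0; on 'a' 0 → fail=9;  out {6}∪∅={6}
  n3('cac'): parent n2 fail=9; on 'c' 9→0 → fail=1;  out ∅∪{4}={4}
  n7('dcb'): parent n6 fail=1; on 'b' 1→0 → fail=17;  out ∅∪∅=∅
  n11('aad'): parent n10 fail=9; on 'd' 9→0 → fail=5;  out ∅∪∅=∅
  n16('dad'): parent n15 fail=9; on 'd' 9→0 → fail=5;  out {5}∪∅={5}
  n4('caca'): parent n3 fail=1; on 'a' 1 → fail=2;  out {0}∪∅={0}
  n8('dcba'): parent n7 fail=17; on 'a' 17 → fail=18;  out {1}∪{6}={1,6}
  n12('aadc'): parent n11 fail=5; on 'c' 5 → fail=6;  out ∅∪{4}={4}
  n13('aadcb'): parent n12 fail=6; on 'b' 6 → fail=7;  out ∅∪∅=∅
  n14('aadcba'): parent n13 fail=7; on 'a' 7 → fail=8;  out {3}∪{1,6}={1,3,6}

Scan:
[0] read 'a'  n0⇒n9
[1] read 'b'  n9⇒n17 (via fail)
[2] read 'c'  n17⇒n1 (via fail)  ** P4@[2:2]
[3] read 'b'  n1⇒n17 (via fail)
[4] read 'd'  n17⇒n5 (via fail)
[5] read 'd'  n5⇒n5 (via fail)
[6] read 'd'  n5⇒n5 (via fail)
[7] read 'd'  n5⇒n5 (via fail)
[8] read 'c'  n5⇒n6  ** P4@[8:8]
[9] read 'b'  n6⇒n7
[10] read 'a'  n7⇒n8  ** P1@[7:10],P6@[9:10]
[11] read 'c'  n8⇒n1 (via fail)  ** P4@[11:11]
[12] read 'b'  n1⇒n17 (via fail)
[13] read 'b'  n17⇒n17 (via fail)
[14] read 'd'  n17⇒n5 (via fail)
[15] read 'a'  n5⇒n15
[16] read 'd'  n15⇒n16  ** P5@[14:16]
[17] read 'a'  n16⇒n15 (via fail)
[18] read 'a'  n15⇒n10 (via fail)  ** P2@[17:18]
[19] read 'a'  n10⇒n10 (via fail)  ** P2@[18:19]
[20] read 'a'  n10⇒n10 (via fail)  ** P2@[19:20]
[21] read 'a'  n10⇒n10 (via fail)  ** P2@[20:21]
[22] read 'd'  n10⇒n11
[23] read 'd'  n11⇒n5 (via fail)
[24] read 'b'  n5⇒n17 (via fail)
[25] read 'a'  n17⇒n18  ** P6@[24:25]
[26] read 'a'  n18⇒n10 (via fail)  ** P2@[25:26]
[27] read 'b'  n10⇒n17 (via fail)
[28] read 'b'  n17⇒n17 (via fail)
[29] read 'a'  n17⇒n18  ** P6@[28:29]
[30] read 'a'  n18⇒n10 (via fail)  ** P2@[29:30]
[31] read 'a'  n10⇒n10 (via fail)  ** P2@[30:31]
[32] read 'c'  n10⇒n1 (via fail)  ** P4@[32:32]
[33] read 'd'  n1⇒n5 (via fail)
[34] read 'b'  n5⇒n17 (via fail)
[35] read 'a'  n17⇒n18  ** P6@[34:35]
[36] read 'b'  n18⇒n17 (via fail)
[37] read 'a'  n17⇒n18  ** P6@[36:37]
[38] read 'c'  n18⇒n1 (via fail)  ** P4@[38:38]
[39] read 'c'  n1⇒n1 (via fail)  ** P4@[39:39]
[40] read 'c'  n1⇒n1 (via fail)  ** P4@[40:40]
[41] read 'a'  n1⇒n2
[42] read 'c'  n2⇒n3  ** P4@[42:42]
[43] read 'a'  n3⇒n4  ** P0@[40:43]
[44] read 'd'  n4⇒n5 (via fail)
[45] read 'b'  n5⇒n17 (via fail)
[46] read 'a'  n17⇒n18  ** P6@[45:46]
[47] read 'd'  n18⇒n5 (via fail)
[48] read 'd'  n5⇒n5 (via fail)
[49] read 'b'  n5⇒n17 (via fail)
[50] read 'c'  n17⇒n1 (via fail)  ** P4@[50:50]
[51] read 'a'  n1⇒n2
[52] read 'c'  n2⇒n3  ** P4@[52:52]
[53] read 'a'  n3⇒n4  ** P0@[50:53]
[54] read 'a'  n4⇒n10 (via fail)  ** P2@[53:54]
[55] read 'c'  n10⇒n1 (via fail)  ** P4@[55:55]

Matches: [[2,4],[8,4],[10,1],[10,6],[11,4],[16,5],[18,2],[19,2],[20,2],[21,2],[25,6],[26,2],[29,6],[30,2],[31,2],[32,4],[35,6],[37,6],[38,4],[39,4],[40,4],[42,4],[43,0],[46,6],[50,4],[52,4],[53,0],[54,2],[55,4]]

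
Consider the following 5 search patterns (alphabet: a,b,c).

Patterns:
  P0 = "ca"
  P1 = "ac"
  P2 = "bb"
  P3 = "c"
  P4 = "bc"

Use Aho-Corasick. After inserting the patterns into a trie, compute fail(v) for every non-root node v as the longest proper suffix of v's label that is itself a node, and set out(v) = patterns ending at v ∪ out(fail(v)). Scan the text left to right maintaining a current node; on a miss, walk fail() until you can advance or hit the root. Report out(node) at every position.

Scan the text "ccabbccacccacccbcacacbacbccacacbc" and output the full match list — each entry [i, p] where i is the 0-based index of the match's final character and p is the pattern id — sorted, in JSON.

Construct AC machine:
Trie (insert patterns):
  0='ε' goto a→3 b→5 c→1
  1='c' goto a→2  [P3 ends]
  2='ca' goto ·  [P0 ends]
  3='a' goto c→4
  4='ac' goto ·  [P1 ends]
  5='b' goto b→6 c→7
  6='bb' goto ·  [P2 ends]
  7='bc' goto ·  [P4 ends]

Failure links (BFS by depth):
  fail(1) 'c': from fail(0)=0 chase 'c': 0 ⇒ 0;  out={3}∪out(0)={3}
  fail(3) 'a': from fail(0)=0 chase 'a': 0 ⇒ 0;  out=∅∪out(0)=∅
  fail(5) 'b': from fail(0)=0 chase 'b': 0 ⇒ 0;  out=∅∪out(0)=∅
  fail(2) 'ca': from fail(1)=0 chase 'a': 0 ⇒ 3;  out={0}∪out(3)={0}
  fail(4) 'ac': from fail(3)=0 chase 'c': 0 ⇒ 1;  out={1}∪out(1)={1,3}
  fail(6) 'bb': from fail(5)=0 chase 'b': 0 ⇒ 5;  out={2}∪out(5)={2}
  fail(7) 'bc': from fail(5)=0 chase 'c': 0 ⇒ 1;  out={4}∪out(1)={3,4}

Scan:
i=0 'c': node 0→1  → match P3@[0:0]
i=1 'c': node 1→1 ·f  → match P3@[1:1]
i=2 'a': node 1→2  → match P0@[1:2]
i=3 'b': node 2→5 ·f
i=4 'b': node 5→6  → match P2@[3:4]
i=5 'c': node 6→7 ·f  → match P3@[5:5],P4@[4:5]
i=6 'c': node 7→1 ·f  → match P3@[6:6]
i=7 'a': node 1→2  → match P0@[6:7]
i=8 'c': node 2→4 ·f  → match P1@[7:8],P3@[8:8]
i=9 'c': node 4→1 ·f  → match P3@[9:9]
i=10 'c': node 1→1 ·f  → match P3@[10:10]
i=11 'a': node 1→2  → match P0@[10:11]
i=12 'c': node 2→4 ·f  → match P1@[11:12],P3@[12:12]
i=13 'c': node 4→1 ·f  → match P3@[13:13]
i=14 'c': node 1→1 ·f  → match P3@[14:14]
i=15 'b': node 1→5 ·f
i=16 'c': node 5→7  → match P3@[16:16],P4@[15:16]
i=17 'a': node 7→2 ·f  → match P0@[16:17]
i=18 'c': node 2→4 ·f  → match P1@[17:18],P3@[18:18]
i=19 'a': node 4→2 ·f  → match P0@[18:19]
i=20 'c': node 2→4 ·f  → match P1@[19:20],P3@[20:20]
i=21 'b': node 4→5 ·f
i=22 'a': node 5→3 ·f
i=23 'c': node 3→4  → match P1@[22:23],P3@[23:23]
i=24 'b': node 4→5 ·f
i=25 'c': node 5→7  → match P3@[25:25],P4@[24:25]
i=26 'c': node 7→1 ·f  → match P3@[26:26]
i=27 'a': node 1→2  → match P0@[26:27]
i=28 'c': node 2→4 ·f  → match P1@[27:28],P3@[28:28]
i=29 'a': node 4→2 ·f  → match P0@[28:29]
i=30 'c': node 2→4 ·f  → match P1@[29:30],P3@[30:30]
i=31 'b': node 4→5 ·f
i=32 'c': node 5→7  → match P3@[32:32],P4@[31:32]

Result: [[0,3],[1,3],[2,0],[4,2],[5,3],[5,4],[6,3],[7,0],[8,1],[8,3],[9,3],[10,3],[11,0],[12,1],[12,3],[13,3],[14,3],[16,3],[16,4],[17,0],[18,1],[18,3],[19,0],[20,1],[20,3],[23,1],[23,3],[25,3],[25,4],[26,3],[27,0],[28,1],[28,3],[29,0],[30,1],[30,3],[32,3],[32,4]]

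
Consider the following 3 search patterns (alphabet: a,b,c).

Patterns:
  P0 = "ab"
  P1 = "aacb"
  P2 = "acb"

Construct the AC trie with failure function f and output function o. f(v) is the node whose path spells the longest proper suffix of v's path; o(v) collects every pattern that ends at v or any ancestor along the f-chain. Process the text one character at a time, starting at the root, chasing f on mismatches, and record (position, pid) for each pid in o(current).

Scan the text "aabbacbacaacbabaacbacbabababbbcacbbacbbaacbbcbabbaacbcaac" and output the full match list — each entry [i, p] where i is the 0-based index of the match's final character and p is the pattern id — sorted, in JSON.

Build:
Trie nodes:
  n0 'ε': a→1
  n1 'a': a→3 b→2 c→6
  n2 'ab': ·  [P0 ends]
  n3 'aa': c→4
  n4 'aac': b→5
  n5 'aacb': ·  [P1 ends]
  n6 'ac': b→7
  n7 'acb': ·  [P2 ends]

Failure links (BFS by depth):
  fail(1) 'a': from fail(0)=0 chase 'a': 0 ⇒ 0;  out=∅∪out(0)=∅
  fail(2) 'ab': from fail(1)=0 chase 'b': 0 ⇒ 0;  out={0}∪out(0)={0}
  fail(3) 'aa': from fail(1)=0 chase 'a': 0 ⇒ 1;  out=∅∪out(1)=∅
  fail(6) 'ac': from fail(1)=0 chase 'c': 0 ⇒ 0;  out=∅∪out(0)=∅
  fail(4) 'aac': from fail(3)=1 chase 'c': 1 ⇒ 6;  out=∅∪out(6)=∅
  fail(7) 'acb': from fail(6)=0 chase 'b': 0 ⇒ 0;  out={2}∪out(0)={2}
  fail(5) 'aacb': from fail(4)=6 chase 'b': 6 ⇒ 7;  out={1}∪out(7)={1,2}

Scan:
[0] read 'a'  n0⇒n1
[1] read 'a'  n1⇒n3
[2] read 'b'  n3⇒n2 (via fail)  → match P0@[1:2]
[3] read 'b'  n2⇒n0 (via fail)
[4] read 'a'  n0⇒n1
[5] read 'c'  n1⇒n6
[6] read 'b'  n6⇒n7  → match P2@[4:6]
[7] read 'a'  n7⇒n1 (via fail)
[8] read 'c'  n1⇒n6
[9] read 'a'  n6⇒n1 (via fail)
[10] read 'a'  n1⇒n3
[11] read 'c'  n3⇒n4
[12] read 'b'  n4⇒n5  → match P1@[9:12],P2@[10:12]
[13] read 'a'  n5⇒n1 (via fail)
[14] read 'b'  n1⇒n2  → match P0@[13:14]
[15] read 'a'  n2⇒n1 (via fail)
[16] read 'a'  n1⇒n3
[17] read 'c'  n3⇒n4
[18] read 'b'  n4⇒n5  → match P1@[15:18],P2@[16:18]
[19] read 'a'  n5⇒n1 (via fail)
[20] read 'c'  n1⇒n6
[21] read 'b'  n6⇒n7  → match P2@[19:21]
[22] read 'a'  n7⇒n1 (via fail)
[23] read 'b'  n1⇒n2  → match P0@[22:23]
[24] read 'a'  n2⇒n1 (via fail)
[25] read 'b'  n1⇒n2  → match P0@[24:25]
[26] read 'a'  n2⇒n1 (via fail)
[27] read 'b'  n1⇒n2  → match P0@[26:27]
[28] read 'b'  n2⇒n0 (via fail)
[29] read 'b'  n0⇒n0
[30] read 'c'  n0⇒n0
[31] read 'a'  n0⇒n1
[32] read 'c'  n1⇒n6
[33] read 'b'  n6⇒n7  → match P2@[31:33]
[34] read 'b'  n7⇒n0 (via fail)
[35] read 'a'  n0⇒n1
[36] read 'c'  n1⇒n6
[37] read 'b'  n6⇒n7  → match P2@[35:37]
[38] read 'b'  n7⇒n0 (via fail)
[39] read 'a'  n0⇒n1
[40] read 'a'  n1⇒n3
[41] read 'c'  n3⇒n4
[42] read 'b'  n4⇒n5  → match P1@[39:42],P2@[40:42]
[43] read 'b'  n5⇒n0 (via fail)
[44] read 'c'  n0⇒n0
[45] read 'b'  n0⇒n0
[46] read 'a'  n0⇒n1
[47] read 'b'  n1⇒n2  → match P0@[46:47]
[48] read 'b'  n2⇒n0 (via fail)
[49] read 'a'  n0⇒n1
[50] read 'a'  n1⇒n3
[51] read 'c'  n3⇒n4
[52] read 'b'  n4⇒n5  → match P1@[49:52],P2@[50:52]
[53] read 'c'  n5⇒n0 (via fail)
[54] read 'a'  n0⇒n1
[55] read 'a'  n1⇒n3
[56] read 'c'  n3⇒n4

Matches: [[2,0],[6,2],[12,1],[12,2],[14,0],[18,1],[18,2],[21,2],[23,0],[25,0],[27,0],[33,2],[37,2],[42,1],[42,2],[47,0],[52,1],[52,2]]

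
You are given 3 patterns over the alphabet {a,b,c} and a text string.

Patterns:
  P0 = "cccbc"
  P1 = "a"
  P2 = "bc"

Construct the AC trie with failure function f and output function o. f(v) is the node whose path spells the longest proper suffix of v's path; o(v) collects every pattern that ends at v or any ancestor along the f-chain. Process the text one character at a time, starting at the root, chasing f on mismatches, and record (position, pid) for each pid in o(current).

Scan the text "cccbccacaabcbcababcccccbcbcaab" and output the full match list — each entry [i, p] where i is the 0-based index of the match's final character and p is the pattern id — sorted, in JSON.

Construct AC machine:
Trie nodes:
  n0 'ε': a→6 b→7 c→1
  n1 'c': c→2
  n2 'cc': c→3
  n3 'ccc': b→4
  n4 'cccb': c→5
  n5 'cccbc': ·  ←P0
  n6 'a': ·  ←P1
  n7 'b': c→8
  n8 'bc': ·  ←P2

Failure links (BFS by depth):
  n1('c'): parent n0 fail=0; on 'c' 0 → fail=0;  out ∅∪∅=∅
  n6('a'): parent n0 fail=0; on 'a' 0 → fail=0;  out {1}∪∅={1}
  n7('b'): parent n0 fail=0; on 'b' 0 → fail=0;  out ∅∪∅=∅
  n2('cc'): parent n1 fail=0; on 'c' 0 → fail=1;  out ∅∪∅=∅
  n8('bc'): parent n7 fail=0; on 'c' 0 → fail=1;  out {2}∪∅={2}
  n3('ccc'): parent n2 fail=1; on 'c' 1 → fail=2;  out ∅∪∅=∅
  n4('cccb'): parent n3 fail=2; on 'b' 2→1→0 → fail=7;  out ∅∪∅=∅
  n5('cccbc'): parent n4 fail=7; on 'c' 7 → fail=8;  out {0}∪{2}={0,2}

Scan:
[0] read 'c'  n0⇒n1
[1] read 'c'  n1⇒n2
[2] read 'c'  n2⇒n3
[3] read 'b'  n3⇒n4
[4] read 'c'  n4⇒n5  emit P0@[0:4],P2@[3:4]
[5] read 'c'  n5⇒n2 ·f
[6] read 'a'  n2⇒n6 ·f  emit P1@[6:6]
[7] read 'c'  n6⇒n1 ·f
[8] read 'a'  n1⇒n6 ·f  emit P1@[8:8]
[9] read 'a'  n6⇒n6 ·f  emit P1@[9:9]
[10] read 'b'  n6⇒n7 ·f
[11] read 'c'  n7⇒n8  emit P2@[10:11]
[12] read 'b'  n8⇒n7 ·f
[13] read 'c'  n7⇒n8  emit P2@[12:13]
[14] read 'a'  n8⇒n6 ·f  emit P1@[14:14]
[15] read 'b'  n6⇒n7 ·f
[16] read 'a'  n7⇒n6 ·f  emit P1@[16:16]
[17] read 'b'  n6⇒n7 ·f
[18] read 'c'  n7⇒n8  emit P2@[17:18]
[19] read 'c'  n8⇒n2 ·f
[20] read 'c'  n2⇒n3
[21] read 'c'  n3⇒n3 ·f
[22] read 'c'  n3⇒n3 ·f
[23] read 'b'  n3⇒n4
[24] read 'c'  n4⇒n5  emit P0@[20:24],P2@[23:24]
[25] read 'b'  n5⇒n7 ·f
[26] read 'c'  n7⇒n8  emit P2@[25:26]
[27] read 'a'  n8⇒n6 ·f  emit P1@[27:27]
[28] read 'a'  n6⇒n6 ·f  emit P1@[28:28]
[29] read 'b'  n6⇒n7 ·f

All matches (sorted): [[4,0],[4,2],[6,1],[8,1],[9,1],[11,2],[13,2],[14,1],[16,1],[18,2],[24,0],[24,2],[26,2],[27,1],[28,1]]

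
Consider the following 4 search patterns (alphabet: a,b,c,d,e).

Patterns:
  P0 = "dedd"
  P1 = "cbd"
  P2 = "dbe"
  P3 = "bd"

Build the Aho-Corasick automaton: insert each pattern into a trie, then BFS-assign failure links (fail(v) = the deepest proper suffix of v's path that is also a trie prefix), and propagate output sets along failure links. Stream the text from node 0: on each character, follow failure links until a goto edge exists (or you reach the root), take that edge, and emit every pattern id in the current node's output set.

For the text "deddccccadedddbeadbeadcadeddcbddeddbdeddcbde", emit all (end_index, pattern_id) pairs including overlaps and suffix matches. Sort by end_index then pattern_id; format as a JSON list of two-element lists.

Build:
Trie (insert patterns):
  0='ε' goto b→10 c→5 d→1
  1='d' goto b→8 e→2
  2='de' goto d→3
  3='ded' goto d→4
  4='dedd' goto ·  ←P0
  5='c' goto b→6
  6='cb' goto d→7
  7='cbd' goto ·  ←P1
  8='db' goto e→9
  9='dbe' goto ·  ←P2
  10='b' goto d→11
  11='bd' goto ·  ←P3

BFS fail/out derivation:
  n1('d'): parent n0 fail=0; on 'd' 0 → fail=0;  out ∅∪∅=∅
  n5('c'): parent n0 fail=0; on 'c' 0 → fail=0;  out ∅∪∅=∅
  n10('b'): parent n0 fail=0; on 'b' 0 → fail=0;  out ∅∪∅=∅
  n2('de'): parent n1 fail=0; on 'e' 0 → fail=0;  out ∅∪∅=∅
  n6('cb'): parent n5 fail=0; on 'b' 0 → fail=10;  out ∅∪∅=∅
  n8('db'): parent n1 fail=0; on 'b' 0 → fail=10;  out ∅∪∅=∅
  n11('bd'): parent n10 fail=0; on 'd' 0 → fail=1;  out {3}∪∅={3}
  n3('ded'): parent n2 fail=0; on 'd' 0 → fail=1;  out ∅∪∅=∅
  n7('cbd'): parent n6 fail=10; on 'd' 10 → fail=11;  out {1}∪{3}={1,3}
  n9('dbe'): parent n8 fail=10; on 'e' 10→0 → fail=0;  out {2}∪∅={2}
  n4('dedd'): parent n3 fail=1; on 'd' 1→0 → fail=1;  out {0}∪∅={0}

Scan:
i=0 'd': node 0→1
i=1 'e': node 1→2
i=2 'd': node 2→3
i=3 'd': node 3→4  ** P0@[0:3]
i=4 'c': node 4→5 ·f
i=5 'c': node 5→5 ·f
i=6 'c': node 5→5 ·f
i=7 'c': node 5→5 ·f
i=8 'a': node 5→0 ·f
i=9 'd': node 0→1
i=10 'e': node 1→2
i=11 'd': node 2→3
i=12 'd': node 3→4  ** P0@[9:12]
i=13 'd': node 4→1 ·f
i=14 'b': node 1→8
i=15 'e': node 8→9  ** P2@[13:15]
i=16 'a': node 9→0 ·f
i=17 'd': node 0→1
i=18 'b': node 1→8
i=19 'e': node 8→9  ** P2@[17:19]
i=20 'a': node 9→0 ·f
i=21 'd': node 0→1
i=22 'c': node 1→5 ·f
i=23 'a': node 5→0 ·f
i=24 'd': node 0→1
i=25 'e': node 1→2
i=26 'd': node 2→3
i=27 'd': node 3→4  ** P0@[24:27]
i=28 'c': node 4→5 ·f
i=29 'b': node 5→6
i=30 'd': node 6→7  ** P1@[28:30],P3@[29:30]
i=31 'd': node 7→1 ·f
i=32 'e': node 1→2
i=33 'd': node 2→3
i=34 'd': node 3→4  ** P0@[31:34]
i=35 'b': node 4→8 ·f
i=36 'd': node 8→11 ·f  ** P3@[35:36]
i=37 'e': node 11→2 ·f
i=38 'd': node 2→3
i=39 'd': node 3→4  ** P0@[36:39]
i=40 'c': node 4→5 ·f
i=41 'b': node 5→6
i=42 'd': node 6→7  ** P1@[40:42],P3@[41:42]
i=43 'e': node 7→2 ·f

Matches: [[3,0],[12,0],[15,2],[19,2],[27,0],[30,1],[30,3],[34,0],[36,3],[39,0],[42,1],[42,3]]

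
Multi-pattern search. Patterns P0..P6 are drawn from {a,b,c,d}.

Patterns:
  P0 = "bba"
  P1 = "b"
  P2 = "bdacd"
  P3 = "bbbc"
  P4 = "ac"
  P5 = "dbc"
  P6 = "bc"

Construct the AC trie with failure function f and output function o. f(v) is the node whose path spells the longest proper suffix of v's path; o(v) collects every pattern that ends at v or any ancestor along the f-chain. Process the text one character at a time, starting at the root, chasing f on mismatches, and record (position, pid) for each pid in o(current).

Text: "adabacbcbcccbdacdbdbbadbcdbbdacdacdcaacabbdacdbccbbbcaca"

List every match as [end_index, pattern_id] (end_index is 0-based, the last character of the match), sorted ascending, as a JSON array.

Build:
Trie nodes:
  n0 'ε': a→10 b→1 d→12
  n1 'b': b→2 c→15 d→4  ←P1
  n2 'bb': a→3 b→8
  n3 'bba': ·  ←P0
  n4 'bd': a→5
  n5 'bda': c→6
  n6 'bdac': d→7
  n7 'bdacd': ·  ←P2
  n8 'bbb': c→9
  n9 'bbbc': ·  ←P3
  n10 'a': c→11
  n11 'ac': ·  ←P4
  n12 'd': b→13
  n13 'db': c→14
  n14 'dbc': ·  ←P5
  n15 'bc': ·  ←P6

Failure links (BFS by depth):
  n1('b'): parent n0 fail=0; on 'b' 0 → fail=0;  out {1}∪∅={1}
  n10('a'): parent n0 fail=0; on 'a' 0 → fail=0;  out ∅∪∅=∅
  n12('d'): parent n0 fail=0; on 'd' 0 → fail=0;  out ∅∪∅=∅
  n2('bb'): parent n1 fail=0; on 'b' 0 → fail=1;  out ∅∪{1}={1}
  n4('bd'): parent n1 fail=0; on 'd' 0 → fail=12;  out ∅∪∅=∅
  n11('ac'): parent n10 fail=0; on 'c' 0 → fail=0;  out {4}∪∅={4}
  n13('db'): parent n12 fail=0; on 'b' 0 → fail=1;  out ∅∪{1}={1}
  n15('bc'): parent n1 fail=0; on 'c' 0 → fail=0;  out {6}∪∅={6}
  n3('bba'): parent n2 fail=1; on 'a' 1→0 → fail=10;  out {0}∪∅={0}
  n5('bda'): parent n4 fail=12; on 'a' 12→0 → fail=10;  out ∅∪∅=∅
  n8('bbb'): parent n2 fail=1; on 'b' 1 → fail=2;  out ∅∪{1}={1}
  n14('dbc'): parent n13 fail=1; on 'c' 1 → fail=15;  out {5}∪{6}={5,6}
  n6('bdac'): parent n5 fail=10; on 'c' 10 → fail=11;  out ∅∪{4}={4}
  n9('bbbc'): parent n8 fail=2; on 'c' 2→1 → fail=15;  out {3}∪{6}={3,6}
  n7('bdacd'): parent n6 fail=11; on 'd' 11→0 → fail=12;  out {2}∪∅={2}

Text stream:
pos 0 'a': at 10
pos 1 'd': at 12 (fail-walked)
pos 2 'a': at 10 (fail-walked)
pos 3 'b': at 1 (fail-walked)  emit P1@[3:3]
pos 4 'a': at 10 (fail-walked)
pos 5 'c': at 11  emit P4@[4:5]
pos 6 'b': at 1 (fail-walked)  emit P1@[6:6]
pos 7 'c': at 15  emit P6@[6:7]
pos 8 'b': at 1 (fail-walked)  emit P1@[8:8]
pos 9 'c': at 15  emit P6@[8:9]
pos 10 'c': at 0 (fail-walked)
pos 11 'c': at 0
pos 12 'b': at 1  emit P1@[12:12]
pos 13 'd': at 4
pos 14 'a': at 5
pos 15 'c': at 6  emit P4@[14:15]
pos 16 'd': at 7  emit P2@[12:16]
pos 17 'b': at 13 (fail-walked)  emit P1@[17:17]
pos 18 'd': at 4 (fail-walked)
pos 19 'b': at 13 (fail-walked)  emit P1@[19:19]
pos 20 'b': at 2 (fail-walked)  emit P1@[20:20]
pos 21 'a': at 3  emit P0@[19:21]
pos 22 'd': at 12 (fail-walked)
pos 23 'b': at 13  emit P1@[23:23]
pos 24 'c': at 14  emit P5@[22:24],P6@[23:24]
pos 25 'd': at 12 (fail-walked)
pos 26 'b': at 13  emit P1@[26:26]
pos 27 'b': at 2 (fail-walked)  emit P1@[27:27]
pos 28 'd': at 4 (fail-walked)
pos 29 'a': at 5
pos 30 'c': at 6  emit P4@[29:30]
pos 31 'd': at 7  emit P2@[27:31]
pos 32 'a': at 10 (fail-walked)
pos 33 'c': at 11  emit P4@[32:33]
pos 34 'd': at 12 (fail-walked)
pos 35 'c': at 0 (fail-walked)
pos 36 'a': at 10
pos 37 'a': at 10 (fail-walked)
pos 38 'c': at 11  emit P4@[37:38]
pos 39 'a': at 10 (fail-walked)
pos 40 'b': at 1 (fail-walked)  emit P1@[40:40]
pos 41 'b': at 2  emit P1@[41:41]
pos 42 'd': at 4 (fail-walked)
pos 43 'a': at 5
pos 44 'c': at 6  emit P4@[43:44]
pos 45 'd': at 7  emit P2@[41:45]
pos 46 'b': at 13 (fail-walked)  emit P1@[46:46]
pos 47 'c': at 14  emit P5@[45:47],P6@[46:47]
pos 48 'c': at 0 (fail-walked)
pos 49 'b': at 1  emit P1@[49:49]
pos 50 'b': at 2  emit P1@[50:50]
pos 51 'b': at 8  emit P1@[51:51]
pos 52 'c': at 9  emit P3@[49:52],P6@[51:52]
pos 53 'a': at 10 (fail-walked)
pos 54 'c': at 11  emit P4@[53:54]
pos 55 'a': at 10 (fail-walked)

Matches: [[3,1],[5,4],[6,1],[7,6],[8,1],[9,6],[12,1],[15,4],[16,2],[17,1],[19,1],[20,1],[21,0],[23,1],[24,5],[24,6],[26,1],[27,1],[30,4],[31,2],[33,4],[38,4],[40,1],[41,1],[44,4],[45,2],[46,1],[47,5],[47,6],[49,1],[50,1],[51,1],[52,3],[52,6],[54,4]]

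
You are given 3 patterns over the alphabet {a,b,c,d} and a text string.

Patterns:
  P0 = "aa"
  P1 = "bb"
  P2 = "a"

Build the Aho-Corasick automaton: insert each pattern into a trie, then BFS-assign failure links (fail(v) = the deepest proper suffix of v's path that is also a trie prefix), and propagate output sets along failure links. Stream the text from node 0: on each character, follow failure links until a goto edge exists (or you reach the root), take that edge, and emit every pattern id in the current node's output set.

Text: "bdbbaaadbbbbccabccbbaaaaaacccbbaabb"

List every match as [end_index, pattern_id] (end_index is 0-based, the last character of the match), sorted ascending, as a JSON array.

Build:
Trie nodes:
  0='ε' goto a→1 b→3
  1='a' goto a→2  ←P2
  2='aa' goto ·  ←P0
  3='b' goto b→4
  4='bb' goto ·  ←P1

BFS fail/out derivation:
  fail(1) 'a': from fail(0)=0 chase 'a': 0 ⇒ 0;  out={2}∪out(0)={2}
  fail(3) 'b': from fail(0)=0 chase 'b': 0 ⇒ 0;  out=∅∪out(0)=∅
  fail(2) 'aa': from fail(1)=0 chase 'a': 0 ⇒ 1;  out={0}∪out(1)={0,2}
  fail(4) 'bb': from fail(3)=0 chase 'b': 0 ⇒ 3;  out={1}∪out(3)={1}

Run:
[0] read 'b'  n0⇒n3
[1] read 'd'  n3⇒n0 (fail-walked)
[2] read 'b'  n0⇒n3
[3] read 'b'  n3⇒n4  → match P1@[2:3]
[4] read 'a'  n4⇒n1 (fail-walked)  → match P2@[4:4]
[5] read 'a'  n1⇒n2  → match P0@[4:5],P2@[5:5]
[6] read 'a'  n2⇒n2 (fail-walked)  → match P0@[5:6],P2@[6:6]
[7] read 'd'  n2⇒n0 (fail-walked)
[8] read 'b'  n0⇒n3
[9] read 'b'  n3⇒n4  → match P1@[8:9]
[10] read 'b'  n4⇒n4 (fail-walked)  → match P1@[9:10]
[11] read 'b'  n4⇒n4 (fail-walked)  → match P1@[10:11]
[12] read 'c'  n4⇒n0 (fail-walked)
[13] read 'c'  n0⇒n0
[14] read 'a'  n0⇒n1  → match P2@[14:14]
[15] read 'b'  n1⇒n3 (fail-walked)
[16] read 'c'  n3⇒n0 (fail-walked)
[17] read 'c'  n0⇒n0
[18] read 'b'  n0⇒n3
[19] read 'b'  n3⇒n4  → match P1@[18:19]
[20] read 'a'  n4⇒n1 (fail-walked)  → match P2@[20:20]
[21] read 'a'  n1⇒n2  → match P0@[20:21],P2@[21:21]
[22] read 'a'  n2⇒n2 (fail-walked)  → match P0@[21:22],P2@[22:22]
[23] read 'a'  n2⇒n2 (fail-walked)  → match P0@[22:23],P2@[23:23]
[24] read 'a'  n2⇒n2 (fail-walked)  → match P0@[23:24],P2@[24:24]
[25] read 'a'  n2⇒n2 (fail-walked)  → match P0@[24:25],P2@[25:25]
[26] read 'c'  n2⇒n0 (fail-walked)
[27] read 'c'  n0⇒n0
[28] read 'c'  n0⇒n0
[29] read 'b'  n0⇒n3
[30] read 'b'  n3⇒n4  → match P1@[29:30]
[31] read 'a'  n4⇒n1 (fail-walked)  → match P2@[31:31]
[32] read 'a'  n1⇒n2  → match P0@[31:32],P2@[32:32]
[33] read 'b'  n2⇒n3 (fail-walked)
[34] read 'b'  n3⇒n4  → match P1@[33:34]

All matches (sorted): [[3,1],[4,2],[5,0],[5,2],[6,0],[6,2],[9,1],[10,1],[11,1],[14,2],[19,1],[20,2],[21,0],[21,2],[22,0],[22,2],[23,0],[23,2],[24,0],[24,2],[25,0],[25,2],[30,1],[31,2],[32,0],[32,2],[34,1]]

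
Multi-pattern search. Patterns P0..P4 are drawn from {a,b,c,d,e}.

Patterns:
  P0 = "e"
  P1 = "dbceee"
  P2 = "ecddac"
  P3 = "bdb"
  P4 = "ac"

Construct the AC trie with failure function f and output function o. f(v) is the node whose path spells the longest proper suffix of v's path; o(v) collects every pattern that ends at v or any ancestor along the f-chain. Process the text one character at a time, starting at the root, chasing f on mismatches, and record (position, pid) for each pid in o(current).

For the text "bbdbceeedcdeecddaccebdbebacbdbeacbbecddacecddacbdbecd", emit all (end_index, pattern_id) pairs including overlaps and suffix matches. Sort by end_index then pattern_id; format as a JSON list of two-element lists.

Build automaton:
Trie nodes:
  n0 'ε': a→16 b→13 d→2 e→1
  n1 'e': c→8  ←P0
  n2 'd': b→3
  n3 'db': c→4
  n4 'dbc': e→5
  n5 'dbce': e→6
  n6 'dbcee': e→7
  n7 'dbceee': ·  ←P1
  n8 'ec': d→9
  n9 'ecd': d→10
  n10 'ecdd': a→11
  n11 'ecdda': c→12
  n12 'ecddac': ·  ←P2
  n13 'b': d→14
  n14 'bd': b→15
  n15 'bdb': ·  ←P3
  n16 'a': c→17
  n17 'ac': ·  ←P4

BFS fail/out derivation:
  fail(1) 'e': from fail(0)=0 chase 'e': 0 ⇒ 0;  out={0}∪out(0)={0}
  fail(2) 'd': from fail(0)=0 chase 'd': 0 ⇒ 0;  out=∅∪out(0)=∅
  fail(13) 'b': from fail(0)=0 chase 'b': 0 ⇒ 0;  out=∅∪out(0)=∅
  fail(16) 'a': from fail(0)=0 chase 'a': 0 ⇒ 0;  out=∅∪out(0)=∅
  fail(3) 'db': from fail(2)=0 chase 'b': 0 ⇒ 13;  out=∅∪out(13)=∅
  fail(8) 'ec': from fail(1)=0 chase 'c': 0 ⇒ 0;  out=∅∪out(0)=∅
  fail(14) 'bd': from fail(13)=0 chase 'd': 0 ⇒ 2;  out=∅∪out(2)=∅
  fail(17) 'ac': from fail(16)=0 chase 'c': 0 ⇒ 0;  out={4}∪out(0)={4}
  fail(4) 'dbc': from fail(3)=13 chase 'c': 13→0 ⇒ 0;  out=∅∪out(0)=∅
  fail(9) 'ecd': from fail(8)=0 chase 'd': 0 ⇒ 2;  out=∅∪out(2)=∅
  fail(15) 'bdb': from fail(14)=2 chase 'b': 2 ⇒ 3;  out={3}∪out(3)={3}
  fail(5) 'dbce': from fail(4)=0 chase 'e': 0 ⇒ 1;  out=∅∪out(1)={0}
  fail(10) 'ecdd': from fail(9)=2 chase 'd': 2→0 ⇒ 2;  out=∅∪out(2)=∅
  fail(6) 'dbcee': from fail(5)=1 chase 'e': 1→0 ⇒ 1;  out=∅∪out(1)={0}
  fail(11) 'ecdda': from fail(10)=2 chase 'a': 2→0 ⇒ 16;  out=∅∪out(16)=∅
  fail(7) 'dbceee': from fail(6)=1 chase 'e': 1→0 ⇒ 1;  out={1}∪out(1)={0,1}
  fail(12) 'ecddac': from fail(11)=16 chase 'c': 16 ⇒ 17;  out={2}∪out(17)={2,4}

Scan:
i=0 'b': node 0→13
i=1 'b': node 13→13 (via fail)
i=2 'd': node 13→14
i=3 'b': node 14→15  emit P3@[1:3]
i=4 'c': node 15→4 (via fail)
i=5 'e': node 4→5  emit P0@[5:5]
i=6 'e': node 5→6  emit P0@[6:6]
i=7 'e': node 6→7  emit P0@[7:7],P1@[2:7]
i=8 'd': node 7→2 (via fail)
i=9 'c': node 2→0 (via fail)
i=10 'd': node 0→2
i=11 'e': node 2→1 (via fail)  emit P0@[11:11]
i=12 'e': node 1→1 (via fail)  emit P0@[12:12]
i=13 'c': node 1→8
i=14 'd': node 8→9
i=15 'd': node 9→10
i=16 'a': node 10→11
i=17 'c': node 11→12  emit P2@[12:17],P4@[16:17]
i=18 'c': node 12→0 (via fail)
i=19 'e': node 0→1  emit P0@[19:19]
i=20 'b': node 1→13 (via fail)
i=21 'd': node 13→14
i=22 'b': node 14→15  emit P3@[20:22]
i=23 'e': node 15→1 (via fail)  emit P0@[23:23]
i=24 'b': node 1→13 (via fail)
i=25 'a': node 13→16 (via fail)
i=26 'c': node 16→17  emit P4@[25:26]
i=27 'b': node 17→13 (via fail)
i=28 'd': node 13→14
i=29 'b': node 14→15  emit P3@[27:29]
i=30 'e': node 15→1 (via fail)  emit P0@[30:30]
i=31 'a': node 1→16 (via fail)
i=32 'c': node 16→17  emit P4@[31:32]
i=33 'b': node 17→13 (via fail)
i=34 'b': node 13→13 (via fail)
i=35 'e': node 13→1 (via fail)  emit P0@[35:35]
i=36 'c': node 1→8
i=37 'd': node 8→9
i=38 'd': node 9→10
i=39 'a': node 10→11
i=40 'c': node 11→12  emit P2@[35:40],P4@[39:40]
i=41 'e': node 12→1 (via fail)  emit P0@[41:41]
i=42 'c': node 1→8
i=43 'd': node 8→9
i=44 'd': node 9→10
i=45 'a': node 10→11
i=46 'c': node 11→12  emit P2@[41:46],P4@[45:46]
i=47 'b': node 12→13 (via fail)
i=48 'd': node 13→14
i=49 'b': node 14→15  emit P3@[47:49]
i=50 'e': node 15→1 (via fail)  emit P0@[50:50]
i=51 'c': node 1→8
i=52 'd': node 8→9

All matches (sorted): [[3,3],[5,0],[6,0],[7,0],[7,1],[11,0],[12,0],[17,2],[17,4],[19,0],[22,3],[23,0],[26,4],[29,3],[30,0],[32,4],[35,0],[40,2],[40,4],[41,0],[46,2],[46,4],[49,3],[50,0]]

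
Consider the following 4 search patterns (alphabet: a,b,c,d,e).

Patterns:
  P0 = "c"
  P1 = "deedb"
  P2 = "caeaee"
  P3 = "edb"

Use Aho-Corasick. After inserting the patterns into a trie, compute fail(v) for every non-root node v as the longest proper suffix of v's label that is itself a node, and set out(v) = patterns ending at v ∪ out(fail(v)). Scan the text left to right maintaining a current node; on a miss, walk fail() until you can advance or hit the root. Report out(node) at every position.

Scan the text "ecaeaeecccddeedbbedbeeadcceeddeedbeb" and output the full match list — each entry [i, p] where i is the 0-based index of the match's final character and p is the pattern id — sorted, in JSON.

Build automaton:
Trie (insert patterns):
  n0 'ε': c→1 d→2 e→12
  n1 'c': a→7  ←P0
  n2 'd': e→3
  n3 'de': e→4
  n4 'dee': d→5
  n5 'deed': b→6
  n6 'deedb': ·  ←P1
  n7 'ca': e→8
  n8 'cae': a→9
  n9 'caea': e→10
  n10 'caeae': e→11
  n11 'caeaee': ·  ←P2
  n12 'e': d→13
  n13 'ed': b→14
  n14 'edb': ·  ←P3

BFS fail/out derivation:
  fail(1) 'c': from fail(0)=0 chase 'c': 0 ⇒ 0;  out={0}∪out(0)={0}
  fail(2) 'd': from fail(0)=0 chase 'd': 0 ⇒ 0;  out=∅∪out(0)=∅
  fail(12) 'e': from fail(0)=0 chase 'e': 0 ⇒ 0;  out=∅∪out(0)=∅
  fail(3) 'de': from fail(2)=0 chase 'e': 0 ⇒ 12;  out=∅∪out(12)=∅
  fail(7) 'ca': from fail(1)=0 chase 'a': 0 ⇒ 0;  out=∅∪out(0)=∅
  fail(13) 'ed': from fail(12)=0 chase 'd': 0 ⇒ 2;  out=∅∪out(2)=∅
  fail(4) 'dee': from fail(3)=12 chase 'e': 12→0 ⇒ 12;  out=∅∪out(12)=∅
  fail(8) 'cae': from fail(7)=0 chase 'e': 0 ⇒ 12;  out=∅∪out(12)=∅
  fail(14) 'edb': from fail(13)=2 chase 'b': 2→0 ⇒ 0;  out={3}∪out(0)={3}
  fail(5) 'deed': from fail(4)=12 chase 'd': 12 ⇒ 13;  out=∅∪out(13)=∅
  fail(9) 'caea': from fail(8)=12 chase 'a': 12→0 ⇒ 0;  out=∅∪out(0)=∅
  fail(6) 'deedb': from fail(5)=13 chase 'b': 13 ⇒ 14;  out={1}∪out(14)={1,3}
  fail(10) 'caeae': from fail(9)=0 chase 'e': 0 ⇒ 12;  out=∅∪out(12)=∅
  fail(11) 'caeaee': from fail(10)=12 chase 'e': 12→0 ⇒ 12;  out={2}∪out(12)={2}

Scan:
[0] read 'e'  n0⇒n12
[1] read 'c'  n12⇒n1 (fail-walked)  emit P0@[1:1]
[2] read 'a'  n1⇒n7
[3] read 'e'  n7⇒n8
[4] read 'a'  n8⇒n9
[5] read 'e'  n9⇒n10
[6] read 'e'  n10⇒n11  emit P2@[1:6]
[7] read 'c'  n11⇒n1 (fail-walked)  emit P0@[7:7]
[8] read 'c'  n1⇒n1 (fail-walked)  emit P0@[8:8]
[9] read 'c'  n1⇒n1 (fail-walked)  emit P0@[9:9]
[10] read 'd'  n1⇒n2 (fail-walked)
[11] read 'd'  n2⇒n2 (fail-walked)
[12] read 'e'  n2⇒n3
[13] read 'e'  n3⇒n4
[14] read 'd'  n4⇒n5
[15] read 'b'  n5⇒n6  emit P1@[11:15],P3@[13:15]
[16] read 'b'  n6⇒n0 (fail-walked)
[17] read 'e'  n0⇒n12
[18] read 'd'  n12⇒n13
[19] read 'b'  n13⇒n14  emit P3@[17:19]
[20] read 'e'  n14⇒n12 (fail-walked)
[21] read 'e'  n12⇒n12 (fail-walked)
[22] read 'a'  n12⇒n0 (fail-walked)
[23] read 'd'  n0⇒n2
[24] read 'c'  n2⇒n1 (fail-walked)  emit P0@[24:24]
[25] read 'c'  n1⇒n1 (fail-walked)  emit P0@[25:25]
[26] read 'e'  n1⇒n12 (fail-walked)
[27] read 'e'  n12⇒n12 (fail-walked)
[28] read 'd'  n12⇒n13
[29] read 'd'  n13⇒n2 (fail-walked)
[30] read 'e'  n2⇒n3
[31] read 'e'  n3⇒n4
[32] read 'd'  n4⇒n5
[33] read 'b'  n5⇒n6  emit P1@[29:33],P3@[31:33]
[34] read 'e'  n6⇒n12 (fail-walked)
[35] read 'b'  n12⇒n0 (fail-walked)

Matches: [[1,0],[6,2],[7,0],[8,0],[9,0],[15,1],[15,3],[19,3],[24,0],[25,0],[33,1],[33,3]]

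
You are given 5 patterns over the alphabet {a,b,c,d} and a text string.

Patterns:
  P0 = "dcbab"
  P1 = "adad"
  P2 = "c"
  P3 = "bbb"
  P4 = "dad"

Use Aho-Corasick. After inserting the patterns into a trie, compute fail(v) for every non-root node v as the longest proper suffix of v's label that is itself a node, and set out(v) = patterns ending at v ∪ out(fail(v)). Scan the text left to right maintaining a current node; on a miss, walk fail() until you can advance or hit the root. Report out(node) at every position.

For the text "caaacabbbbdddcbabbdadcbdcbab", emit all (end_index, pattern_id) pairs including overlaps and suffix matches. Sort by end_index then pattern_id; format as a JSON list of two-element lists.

Construct AC machine:
Trie (insert patterns):
  n0 'ε': a→6 b→11 c→10 d→1
  n1 'd': a→14 c→2
  n2 'dc': b→3
  n3 'dcb': a→4
  n4 'dcba': b→5
  n5 'dcbab': ·  [P0 ends]
  n6 'a': d→7
  n7 'ad': a→8
  n8 'ada': d→9
  n9 'adad': ·  [P1 ends]
  n10 'c': ·  [P2 ends]
  n11 'b': b→12
  n12 'bb': b→13
  n13 'bbb': ·  [P3 ends]
  n14 'da': d→15
  n15 'dad': ·  [P4 ends]

Failure links (BFS by depth):
  fail(1) 'd': from fail(0)=0 chase 'd': 0 ⇒ 0;  out=∅∪out(0)=∅
  fail(6) 'a': from fail(0)=0 chase 'a': 0 ⇒ 0;  out=∅∪out(0)=∅
  fail(10) 'c': from fail(0)=0 chase 'c': 0 ⇒ 0;  out={2}∪out(0)={2}
  fail(11) 'b': from fail(0)=0 chase 'b': 0 ⇒ 0;  out=∅∪out(0)=∅
  fail(2) 'dc': from fail(1)=0 chase 'c': 0 ⇒ 10;  out=∅∪out(10)={2}
  fail(7) 'ad': from fail(6)=0 chase 'd': 0 ⇒ 1;  out=∅∪out(1)=∅
  fail(12) 'bb': from fail(11)=0 chase 'b': 0 ⇒ 11;  out=∅∪out(11)=∅
  fail(14) 'da': from fail(1)=0 chase 'a': 0 ⇒ 6;  out=∅∪out(6)=∅
  fail(3) 'dcb': from fail(2)=10 chase 'b': 10→0 ⇒ 11;  out=∅∪out(11)=∅
  fail(8) 'ada': from fail(7)=1 chase 'a': 1 ⇒ 14;  out=∅∪out(14)=∅
  fail(13) 'bbb': from fail(12)=11 chase 'b': 11 ⇒ 12;  out={3}∪out(12)={3}
  fail(15) 'dad': from fail(14)=6 chase 'd': 6 ⇒ 7;  out={4}∪out(7)={4}
  fail(4) 'dcba': from fail(3)=11 chase 'a': 11→0 ⇒ 6;  out=∅∪out(6)=∅
  fail(9) 'adad': from fail(8)=14 chase 'd': 14 ⇒ 15;  out={1}∪out(15)={1,4}
  fail(5) 'dcbab': from fail(4)=6 chase 'b': 6→0 ⇒ 11;  out={0}∪out(11)={0}

Text stream:
i=0 'c': node 0→10  → match P2@[0:0]
i=1 'a': node 10→6 (fail-walked)
i=2 'a': node 6→6 (fail-walked)
i=3 'a': node 6→6 (fail-walked)
i=4 'c': node 6→10 (fail-walked)  → match P2@[4:4]
i=5 'a': node 10→6 (fail-walked)
i=6 'b': node 6→11 (fail-walked)
i=7 'b': node 11→12
i=8 'b': node 12→13  → match P3@[6:8]
i=9 'b': node 13→13 (fail-walked)  → match P3@[7:9]
i=10 'd': node 13→1 (fail-walked)
i=11 'd': node 1→1 (fail-walked)
i=12 'd': node 1→1 (fail-walked)
i=13 'c': node 1→2  → match P2@[13:13]
i=14 'b': node 2→3
i=15 'a': node 3→4
i=16 'b': node 4→5  → match P0@[12:16]
i=17 'b': node 5→12 (fail-walked)
i=18 'd': node 12→1 (fail-walked)
i=19 'a': node 1→14
i=20 'd': node 14→15  → match P4@[18:20]
i=21 'c': node 15→2 (fail-walked)  → match P2@[21:21]
i=22 'b': node 2→3
i=23 'd': node 3→1 (fail-walked)
i=24 'c': node 1→2  → match P2@[24:24]
i=25 'b': node 2→3
i=26 'a': node 3→4
i=27 'b': node 4→5  → match P0@[23:27]

Matches: [[0,2],[4,2],[8,3],[9,3],[13,2],[16,0],[20,4],[21,2],[24,2],[27,0]]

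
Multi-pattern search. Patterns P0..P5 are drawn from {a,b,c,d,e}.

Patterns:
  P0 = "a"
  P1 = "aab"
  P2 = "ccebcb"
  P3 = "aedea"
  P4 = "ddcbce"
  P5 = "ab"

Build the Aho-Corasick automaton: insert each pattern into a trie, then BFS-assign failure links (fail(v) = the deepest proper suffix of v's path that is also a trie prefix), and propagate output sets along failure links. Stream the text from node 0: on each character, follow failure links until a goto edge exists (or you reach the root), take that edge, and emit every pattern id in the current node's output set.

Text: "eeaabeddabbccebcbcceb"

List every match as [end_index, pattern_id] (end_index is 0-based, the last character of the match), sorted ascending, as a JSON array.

Build automaton:
Trie (insert patterns):
  n0 'ε': a→1 c→4 d→14
  n1 'a': a→2 b→20 e→10  [P0 ends]
  n2 'aa': b→3
  n3 'aab': ·  [P1 ends]
  n4 'c': c→5
  n5 'cc': e→6
  n6 'cce': b→7
  n7 'cceb': c→8
  n8 'ccebc': b→9
  n9 'ccebcb': ·  [P2 ends]
  n10 'ae': d→11
  n11 'aed': e→12
  n12 'aede': a→13
  n13 'aedea': ·  [P3 ends]
  n14 'd': d→15
  n15 'dd': c→16
  n16 'ddc': b→17
  n17 'ddcb': c→18
  n18 'ddcbc': e→19
  n19 'ddcbce': ·  [P4 ends]
  n20 'ab': ·  [P5 ends]

Failure links (BFS by depth):
  n1('a'): parent n0 fail=0; on 'a' 0 → fail=0;  out {0}∪∅={0}
  n4('c'): parent n0 fail=0; on 'c' 0 → fail=0;  out ∅∪∅=∅
  n14('d'): parent n0 fail=0; on 'd' 0 → fail=0;  out ∅∪∅=∅
  n2('aa'): parent n1 fail=0; on 'a' 0 → fail=1;  out ∅∪{0}={0}
  n5('cc'): parent n4 fail=0; on 'c' 0 → fail=4;  out ∅∪∅=∅
  n10('ae'): parent n1 fail=0; on 'e' 0 → fail=0;  out ∅∪∅=∅
  n15('dd'): parent n14 fail=0; on 'd' 0 → fail=14;  out ∅∪∅=∅
  n20('ab'): parent n1 fail=0; on 'b' 0 → fail=0;  out {5}∪∅={5}
  n3('aab'): parent n2 fail=1; on 'b' 1 → fail=20;  out {1}∪{5}={1,5}
  n6('cce'): parent n5 fail=4; on 'e' 4→0 → fail=0;  out ∅∪∅=∅
  n11('aed'): parent n10 fail=0; on 'd' 0 → fail=14;  out ∅∪∅=∅
  n16('ddc'): parent n15 fail=14; on 'c' 14→0 → fail=4;  out ∅∪∅=∅
  n7('cceb'): parent n6 fail=0; on 'b' 0 → fail=0;  out ∅∪∅=∅
  n12('aede'): parent n11 fail=14; on 'e' 14→0 → fail=0;  out ∅∪∅=∅
  n17('ddcb'): parent n16 fail=4; on 'b' 4→0 → fail=0;  out ∅∪∅=∅
  n8('ccebc'): parent n7 fail=0; on 'c' 0 → fail=4;  out ∅∪∅=∅
  n13('aedea'): parent n12 fail=0; on 'a' 0 → fail=1;  out {3}∪{0}={0,3}
  n18('ddcbc'): parent n17 fail=0; on 'c' 0 → fail=4;  out ∅∪∅=∅
  n9('ccebcb'): parent n8 fail=4; on 'b' 4→0 → fail=0;  out {2}∪∅={2}
  n19('ddcbce'): parent n18 fail=4; on 'e' 4→0 → fail=0;  out {4}∪∅={4}

Text stream:
[0] read 'e'  n0⇒n0
[1] read 'e'  n0⇒n0
[2] read 'a'  n0⇒n1  ** P0@[2:2]
[3] read 'a'  n1⇒n2  ** P0@[3:3]
[4] read 'b'  n2⇒n3  ** P1@[2:4],P5@[3:4]
[5] read 'e'  n3⇒n0 ·f
[6] read 'd'  n0⇒n14
[7] read 'd'  n14⇒n15
[8] read 'a'  n15⇒n1 ·f  ** P0@[8:8]
[9] read 'b'  n1⇒n20  ** P5@[8:9]
[10] read 'b'  n20⇒n0 ·f
[11] read 'c'  n0⇒n4
[12] read 'c'  n4⇒n5
[13] read 'e'  n5⇒n6
[14] read 'b'  n6⇒n7
[15] read 'c'  n7⇒n8
[16] read 'b'  n8⇒n9  ** P2@[11:16]
[17] read 'c'  n9⇒n4 ·f
[18] read 'c'  n4⇒n5
[19] read 'e'  n5⇒n6
[20] read 'b'  n6⇒n7

Result: [[2,0],[3,0],[4,1],[4,5],[8,0],[9,5],[16,2]]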